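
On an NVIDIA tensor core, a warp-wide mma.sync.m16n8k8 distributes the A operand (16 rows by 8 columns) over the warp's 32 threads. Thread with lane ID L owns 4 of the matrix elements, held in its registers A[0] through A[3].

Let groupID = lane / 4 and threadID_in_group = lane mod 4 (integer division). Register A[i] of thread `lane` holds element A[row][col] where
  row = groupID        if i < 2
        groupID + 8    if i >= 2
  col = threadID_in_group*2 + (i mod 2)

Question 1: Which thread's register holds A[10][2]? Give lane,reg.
r: 10->gid=2,r8=1  c: 2->tid=1,i&1=0
L=2*4+1=9  i=1*2+0=2

9,2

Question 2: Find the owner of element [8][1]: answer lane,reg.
0,3

r=8→G=0,rhi=1  c=1→T=0,p=1
L=0*4+0=0  i=1*2+1=3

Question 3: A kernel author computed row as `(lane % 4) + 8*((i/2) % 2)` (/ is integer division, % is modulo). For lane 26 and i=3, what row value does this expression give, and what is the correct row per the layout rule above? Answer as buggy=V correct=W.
`(lane % 4) + 8*((i/2) % 2)`[26,3]->10
lane 26->26/4=6, 26 mod 4=2
i=3  r:6+8->14  c:2·2+1->5
row: 10 vs 14

buggy=10 correct=14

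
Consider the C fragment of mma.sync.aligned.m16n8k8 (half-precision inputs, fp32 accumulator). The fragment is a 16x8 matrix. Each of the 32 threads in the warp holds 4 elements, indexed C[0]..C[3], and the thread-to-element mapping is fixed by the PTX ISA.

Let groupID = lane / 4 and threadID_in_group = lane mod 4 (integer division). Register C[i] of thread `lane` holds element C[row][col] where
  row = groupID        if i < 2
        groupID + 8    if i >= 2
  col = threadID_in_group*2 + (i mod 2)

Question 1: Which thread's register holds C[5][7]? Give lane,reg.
r: 5->gid=5,r8=0  c: 7->tid=3,i&1=1
L=5*4+3=23  i=0*2+1=1

23,1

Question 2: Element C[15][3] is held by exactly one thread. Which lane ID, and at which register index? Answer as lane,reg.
29,3

r: 15->gid=7,r8=1  c: 3->tid=1,i&1=1
L=7*4+1=29  i=1*2+1=3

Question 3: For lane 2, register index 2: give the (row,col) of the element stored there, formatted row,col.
2: gr=0,th=2
[2] (0+8,2*2+0) = (8,4)

8,4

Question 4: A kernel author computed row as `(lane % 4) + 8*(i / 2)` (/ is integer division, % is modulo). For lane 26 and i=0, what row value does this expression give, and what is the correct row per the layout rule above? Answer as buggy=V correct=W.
`(lane % 4) + 8*(i / 2)`[26,0]->2
L=26->g=26>>2=6, t=26&3=2
[0]->row 6+0=6  col 2·2+0=4
row: 2 vs 6

buggy=2 correct=6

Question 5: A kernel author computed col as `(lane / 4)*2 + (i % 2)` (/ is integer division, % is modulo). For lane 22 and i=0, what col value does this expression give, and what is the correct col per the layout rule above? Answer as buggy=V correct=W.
buggy=10 correct=4

`(lane / 4)*2 + (i % 2)`[22,0]->10
L=22->gid=22>>2=5, tid=22&3=2
[0]->row 5+0=5  col 2·2+0=4
col: 10 vs 4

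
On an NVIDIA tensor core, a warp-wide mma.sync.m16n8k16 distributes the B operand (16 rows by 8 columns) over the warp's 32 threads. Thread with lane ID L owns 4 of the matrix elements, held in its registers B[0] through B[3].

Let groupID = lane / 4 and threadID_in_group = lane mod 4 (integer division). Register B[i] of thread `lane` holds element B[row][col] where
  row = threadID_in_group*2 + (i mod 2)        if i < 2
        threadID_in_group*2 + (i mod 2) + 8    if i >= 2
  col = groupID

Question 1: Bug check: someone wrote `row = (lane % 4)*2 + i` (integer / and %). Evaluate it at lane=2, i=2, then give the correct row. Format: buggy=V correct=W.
buggy=6 correct=12

`(lane % 4)*2 + i`[2,2]->6
2: gid=0,tid=2
[2] (2*2+0+8,0) = (12,0)
row: 6 vs 12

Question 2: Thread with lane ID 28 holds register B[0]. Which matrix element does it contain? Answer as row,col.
28: G=7,T=0
[0] (0*2+0+0,7) = (0,7)

0,7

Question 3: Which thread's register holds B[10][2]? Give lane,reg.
9,2

c=2->g=2  r=10->rb=1,t=1,b0=0
L=2*4+1=9  i=1*2+0=2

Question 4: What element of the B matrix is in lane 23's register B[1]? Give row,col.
lane 23->23/4=5, 23 mod 4=3
i=1  r:2·3+1+0->7  c:5

7,5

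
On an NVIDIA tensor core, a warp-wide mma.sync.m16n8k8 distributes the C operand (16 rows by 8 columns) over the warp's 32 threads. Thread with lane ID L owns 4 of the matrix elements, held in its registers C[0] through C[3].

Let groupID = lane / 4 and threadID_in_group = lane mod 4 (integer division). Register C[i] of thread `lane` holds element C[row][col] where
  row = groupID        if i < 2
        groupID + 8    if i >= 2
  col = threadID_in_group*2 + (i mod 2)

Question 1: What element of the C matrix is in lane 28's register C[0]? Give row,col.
L=28->g=28>>2=7, t=28&3=0
[0]->row 7+0=7  col 0·2+0=0

7,0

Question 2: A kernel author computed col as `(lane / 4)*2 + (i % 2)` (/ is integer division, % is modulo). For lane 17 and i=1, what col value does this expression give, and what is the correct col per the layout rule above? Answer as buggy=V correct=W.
buggy=9 correct=3

`(lane / 4)*2 + (i % 2)`[17,1]⇒9
17: gr=4,th=1
[1] (4+0,1*2+1) = (4,3)
col: 9 vs 3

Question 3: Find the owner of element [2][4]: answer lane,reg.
10,0

r=2⇒gr=2,Rb=0  c=4⇒th=2,odd=0
L=2*4+2=10  i=0*2+0=0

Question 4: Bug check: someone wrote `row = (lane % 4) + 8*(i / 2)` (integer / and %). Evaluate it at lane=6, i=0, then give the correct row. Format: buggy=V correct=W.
`(lane % 4) + 8*(i / 2)`[6,0]->2
lane 6->6/4=1, 6 mod 4=2
i=0  r:1+0->1  c:2·2+0->4
row: 2 vs 1

buggy=2 correct=1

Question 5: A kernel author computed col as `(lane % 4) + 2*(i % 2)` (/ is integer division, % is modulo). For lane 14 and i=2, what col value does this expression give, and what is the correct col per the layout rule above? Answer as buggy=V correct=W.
buggy=2 correct=4

`(lane % 4) + 2*(i % 2)`[14,2]→2
lane 14: G=3 (14/4), T=2 (14%4)
i=2: r=3+8=11, c=2*2+0=4
col: 2 vs 4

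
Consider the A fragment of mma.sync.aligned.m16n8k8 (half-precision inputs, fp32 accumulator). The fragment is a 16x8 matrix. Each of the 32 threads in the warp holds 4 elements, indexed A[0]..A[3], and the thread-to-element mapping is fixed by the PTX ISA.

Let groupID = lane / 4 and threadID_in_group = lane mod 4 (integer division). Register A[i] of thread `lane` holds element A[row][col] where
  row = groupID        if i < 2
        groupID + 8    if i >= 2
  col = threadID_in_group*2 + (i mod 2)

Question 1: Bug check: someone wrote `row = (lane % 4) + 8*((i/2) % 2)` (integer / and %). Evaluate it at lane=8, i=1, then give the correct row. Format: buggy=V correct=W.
`(lane % 4) + 8*((i/2) % 2)`[8,1]⇒0
lane 8: gr=2 (8/4), th=0 (8%4)
i=1: r=2+0=2, c=0*2+1=1
row: 0 vs 2

buggy=0 correct=2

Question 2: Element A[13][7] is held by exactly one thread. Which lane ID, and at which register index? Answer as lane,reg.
23,3

r: 13->gid=5,r8=1  c: 7->tid=3,i&1=1
L=5*4+3=23  i=1*2+1=3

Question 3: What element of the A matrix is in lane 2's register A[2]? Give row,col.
8,4

L=2→G=2>>2=0, T=2&3=2
[2]→row 0+8=8  col 2·2+0=4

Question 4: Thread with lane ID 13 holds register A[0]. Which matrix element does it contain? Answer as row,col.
lane 13: g=3 (13/4), t=1 (13%4)
i=0: r=3+0=3, c=1*2+0=2

3,2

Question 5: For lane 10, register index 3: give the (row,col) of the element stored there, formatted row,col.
10,5

lane 10: gid=2 (10/4), tid=2 (10%4)
i=3: r=2+8=10, c=2*2+1=5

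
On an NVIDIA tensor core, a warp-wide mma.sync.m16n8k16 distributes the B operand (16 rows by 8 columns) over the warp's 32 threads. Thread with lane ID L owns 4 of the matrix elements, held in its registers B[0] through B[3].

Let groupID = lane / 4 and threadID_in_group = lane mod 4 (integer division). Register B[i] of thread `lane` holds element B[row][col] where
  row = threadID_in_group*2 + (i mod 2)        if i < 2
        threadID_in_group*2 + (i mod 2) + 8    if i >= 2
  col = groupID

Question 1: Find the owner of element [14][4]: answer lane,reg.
19,2

c:4=>grp=4  r:14=>rB=1,tig=3,lo=0
L=4*4+3=19  i=1*2+0=2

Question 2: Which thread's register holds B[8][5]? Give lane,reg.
c:5=>grp=5  r:8=>rB=1,tig=0,lo=0
L=5*4+0=20  i=1*2+0=2

20,2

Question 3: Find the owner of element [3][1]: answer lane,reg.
5,1

c=1->g=1  r=3->rb=0,t=1,b0=1
L=1*4+1=5  i=0*2+1=1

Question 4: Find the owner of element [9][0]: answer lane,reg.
c:0=>grp=0  r:9=>rB=1,tig=0,lo=1
L=0*4+0=0  i=1*2+1=3

0,3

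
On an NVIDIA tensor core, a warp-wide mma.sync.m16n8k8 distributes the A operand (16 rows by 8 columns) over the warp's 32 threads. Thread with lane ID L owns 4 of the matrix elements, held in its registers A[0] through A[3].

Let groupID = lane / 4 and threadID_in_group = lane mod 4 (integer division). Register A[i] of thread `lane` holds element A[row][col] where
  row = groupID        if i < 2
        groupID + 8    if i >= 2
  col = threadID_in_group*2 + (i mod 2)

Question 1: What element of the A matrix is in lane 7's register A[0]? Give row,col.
L=7→G=7>>2=1, T=7&3=3
[0]→row 1+0=1  col 3·2+0=6

1,6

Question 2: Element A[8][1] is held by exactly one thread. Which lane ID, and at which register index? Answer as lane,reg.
r:8=>grp=0,rB=1  c:1=>tig=0,lo=1
L=0*4+0=0  i=1*2+1=3

0,3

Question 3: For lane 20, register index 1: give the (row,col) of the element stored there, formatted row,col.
lane 20: gid=5 (20/4), tid=0 (20%4)
i=1: r=5+0=5, c=0*2+1=1

5,1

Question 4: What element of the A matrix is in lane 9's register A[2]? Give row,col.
10,2

9: grp=2,tig=1
[2] (2+8,1*2+0) = (10,2)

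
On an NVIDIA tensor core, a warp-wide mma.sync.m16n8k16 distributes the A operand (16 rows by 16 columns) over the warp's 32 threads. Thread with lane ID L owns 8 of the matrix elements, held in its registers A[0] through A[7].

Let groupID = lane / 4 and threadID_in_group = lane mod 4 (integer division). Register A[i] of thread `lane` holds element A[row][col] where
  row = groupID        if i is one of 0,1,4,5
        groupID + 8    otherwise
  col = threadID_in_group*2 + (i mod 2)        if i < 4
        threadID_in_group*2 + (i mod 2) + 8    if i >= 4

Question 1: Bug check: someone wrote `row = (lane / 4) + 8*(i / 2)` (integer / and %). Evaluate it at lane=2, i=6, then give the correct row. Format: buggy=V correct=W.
`(lane / 4) + 8*(i / 2)`[2,6]⇒24
lane 2: gr=0 (2/4), th=2 (2%4)
i=6: r=0+8=8, c=2*2+0+8=12
row: 24 vs 8

buggy=24 correct=8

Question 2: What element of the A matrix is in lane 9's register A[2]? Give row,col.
10,2

9: gr=2,th=1
[2] (2+8,1*2+0+0) = (10,2)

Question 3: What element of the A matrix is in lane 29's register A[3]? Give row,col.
15,3

lane 29: gid=7 (29/4), tid=1 (29%4)
i=3: r=7+8=15, c=1*2+1+0=3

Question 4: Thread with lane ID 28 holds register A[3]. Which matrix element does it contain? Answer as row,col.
lane 28->28/4=7, 28 mod 4=0
i=3  r:7+8->15  c:2·0+1+0->1

15,1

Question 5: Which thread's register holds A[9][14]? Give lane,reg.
r=9->g=1,rb=1  c=14->cb=1,t=3,b0=0
L=1*4+3=7  i=1*4+1*2+0=6

7,6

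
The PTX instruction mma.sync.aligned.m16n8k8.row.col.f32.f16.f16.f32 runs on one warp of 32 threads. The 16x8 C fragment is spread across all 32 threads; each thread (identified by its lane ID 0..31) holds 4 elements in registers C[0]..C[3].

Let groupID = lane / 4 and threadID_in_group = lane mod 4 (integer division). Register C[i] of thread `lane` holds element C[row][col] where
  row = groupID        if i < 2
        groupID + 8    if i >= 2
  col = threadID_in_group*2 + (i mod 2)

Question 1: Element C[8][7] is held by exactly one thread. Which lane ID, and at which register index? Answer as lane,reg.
r=8⇒gr=0,Rb=1  c=7⇒th=3,odd=1
L=0*4+3=3  i=1*2+1=3

3,3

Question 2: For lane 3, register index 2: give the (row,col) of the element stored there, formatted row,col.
8,6

lane 3: gid=0 (3/4), tid=3 (3%4)
i=2: r=0+8=8, c=3*2+0=6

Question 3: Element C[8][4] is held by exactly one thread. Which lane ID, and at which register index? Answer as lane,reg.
2,2

r:8=>grp=0,rB=1  c:4=>tig=2,lo=0
L=0*4+2=2  i=1*2+0=2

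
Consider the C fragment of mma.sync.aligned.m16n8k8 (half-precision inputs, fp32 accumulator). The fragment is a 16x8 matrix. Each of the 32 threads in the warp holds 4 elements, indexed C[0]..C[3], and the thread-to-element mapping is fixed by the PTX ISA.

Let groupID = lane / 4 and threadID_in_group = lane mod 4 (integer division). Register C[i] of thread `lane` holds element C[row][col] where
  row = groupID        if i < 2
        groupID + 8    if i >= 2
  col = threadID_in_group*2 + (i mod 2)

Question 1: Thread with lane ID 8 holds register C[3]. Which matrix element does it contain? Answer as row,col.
10,1

lane 8->8/4=2, 8 mod 4=0
i=3  r:2+8->10  c:2·0+1->1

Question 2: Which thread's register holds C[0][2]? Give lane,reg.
1,0

r=0→G=0,rhi=0  c=2→T=1,p=0
L=0*4+1=1  i=0*2+0=0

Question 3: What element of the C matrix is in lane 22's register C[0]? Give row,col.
lane 22->22/4=5, 22 mod 4=2
i=0  r:5+0->5  c:2·2+0->4

5,4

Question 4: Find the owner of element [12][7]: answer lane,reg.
r=12⇒gr=4,Rb=1  c=7⇒th=3,odd=1
L=4*4+3=19  i=1*2+1=3

19,3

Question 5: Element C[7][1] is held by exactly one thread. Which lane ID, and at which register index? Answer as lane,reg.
28,1

r=7->g=7,rb=0  c=1->t=0,b0=1
L=7*4+0=28  i=0*2+1=1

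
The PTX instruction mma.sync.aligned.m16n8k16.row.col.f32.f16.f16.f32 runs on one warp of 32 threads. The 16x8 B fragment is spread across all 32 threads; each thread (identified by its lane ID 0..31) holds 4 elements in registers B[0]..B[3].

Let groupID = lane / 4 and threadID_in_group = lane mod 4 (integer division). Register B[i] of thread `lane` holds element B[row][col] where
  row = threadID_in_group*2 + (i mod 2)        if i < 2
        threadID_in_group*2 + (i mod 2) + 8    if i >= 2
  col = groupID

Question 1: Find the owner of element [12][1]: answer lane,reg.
6,2

c=1⇒gr=1  r=12⇒Rb=1,th=2,odd=0
L=1*4+2=6  i=1*2+0=2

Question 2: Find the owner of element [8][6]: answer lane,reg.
24,2

c=6⇒gr=6  r=8⇒Rb=1,th=0,odd=0
L=6*4+0=24  i=1*2+0=2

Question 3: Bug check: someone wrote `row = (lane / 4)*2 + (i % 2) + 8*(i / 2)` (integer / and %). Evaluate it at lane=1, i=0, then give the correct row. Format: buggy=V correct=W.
`(lane / 4)*2 + (i % 2) + 8*(i / 2)`[1,0]=>0
L=1=>grp=1>>2=0, tig=1&3=1
[0]=>row 1·2+0+0=2  col grp=0
row: 0 vs 2

buggy=0 correct=2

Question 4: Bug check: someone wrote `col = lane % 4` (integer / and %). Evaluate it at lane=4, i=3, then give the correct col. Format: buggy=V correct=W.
`lane % 4`[4,3]⇒0
lane 4: gr=1 (4/4), th=0 (4%4)
i=3: r=0*2+1+8=9, c=gr=1
col: 0 vs 1

buggy=0 correct=1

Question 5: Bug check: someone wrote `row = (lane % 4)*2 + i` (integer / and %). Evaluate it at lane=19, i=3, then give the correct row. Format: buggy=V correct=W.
buggy=9 correct=15

`(lane % 4)*2 + i`[19,3]⇒9
19: gr=4,th=3
[3] (3*2+1+8,4) = (15,4)
row: 9 vs 15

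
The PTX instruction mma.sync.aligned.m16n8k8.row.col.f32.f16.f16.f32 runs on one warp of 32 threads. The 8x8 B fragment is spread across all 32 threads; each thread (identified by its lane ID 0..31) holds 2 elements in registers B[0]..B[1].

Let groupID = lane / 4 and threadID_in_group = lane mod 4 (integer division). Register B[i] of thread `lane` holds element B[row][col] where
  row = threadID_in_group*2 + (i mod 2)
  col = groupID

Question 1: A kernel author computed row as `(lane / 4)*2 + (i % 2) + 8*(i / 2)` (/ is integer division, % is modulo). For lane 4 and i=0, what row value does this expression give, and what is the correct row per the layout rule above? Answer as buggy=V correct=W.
`(lane / 4)*2 + (i % 2) + 8*(i / 2)`[4,0]->2
4: g=1,t=0
[0] (0*2+0,1) = (0,1)
row: 2 vs 0

buggy=2 correct=0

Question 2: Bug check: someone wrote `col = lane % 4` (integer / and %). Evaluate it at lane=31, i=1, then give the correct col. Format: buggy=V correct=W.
buggy=3 correct=7

`lane % 4`[31,1]->3
L=31->gid=31>>2=7, tid=31&3=3
[1]->row 3·2+1=7  col gid=7
col: 3 vs 7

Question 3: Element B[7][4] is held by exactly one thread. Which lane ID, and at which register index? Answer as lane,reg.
c:4=>grp=4  r:7=>tig=3,lo=1
L=4*4+3=19  i=1=1

19,1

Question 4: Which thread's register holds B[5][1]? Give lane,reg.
6,1

c: 1->gid=1  r: 5->tid=2,i&1=1
L=1*4+2=6  i=1=1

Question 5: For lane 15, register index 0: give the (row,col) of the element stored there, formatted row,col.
6,3

15: gr=3,th=3
[0] (3*2+0,3) = (6,3)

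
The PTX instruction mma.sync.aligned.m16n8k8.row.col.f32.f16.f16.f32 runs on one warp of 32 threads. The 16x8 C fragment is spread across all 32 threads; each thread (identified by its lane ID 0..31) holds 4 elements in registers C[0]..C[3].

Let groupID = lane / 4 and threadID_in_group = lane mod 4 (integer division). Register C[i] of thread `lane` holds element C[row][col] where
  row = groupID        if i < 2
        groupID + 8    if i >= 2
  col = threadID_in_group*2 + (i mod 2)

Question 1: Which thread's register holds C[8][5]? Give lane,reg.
2,3

r=8→G=0,rhi=1  c=5→T=2,p=1
L=0*4+2=2  i=1*2+1=3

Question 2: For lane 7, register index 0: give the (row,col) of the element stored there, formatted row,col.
1,6

7: gid=1,tid=3
[0] (1+0,3*2+0) = (1,6)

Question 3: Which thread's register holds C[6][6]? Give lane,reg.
27,0

r:6=>grp=6,rB=0  c:6=>tig=3,lo=0
L=6*4+3=27  i=0*2+0=0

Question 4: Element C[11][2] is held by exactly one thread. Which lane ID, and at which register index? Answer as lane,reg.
13,2

r=11->g=3,rb=1  c=2->t=1,b0=0
L=3*4+1=13  i=1*2+0=2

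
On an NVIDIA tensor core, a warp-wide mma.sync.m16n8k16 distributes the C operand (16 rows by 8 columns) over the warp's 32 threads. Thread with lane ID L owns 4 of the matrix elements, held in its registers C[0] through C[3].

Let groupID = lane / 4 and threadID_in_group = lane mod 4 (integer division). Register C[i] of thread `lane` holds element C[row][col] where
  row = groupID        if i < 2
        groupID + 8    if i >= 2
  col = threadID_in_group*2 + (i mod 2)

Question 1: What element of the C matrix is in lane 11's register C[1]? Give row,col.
2,7

L=11=>grp=11>>2=2, tig=11&3=3
[1]=>row 2+0=2  col 3·2+1=7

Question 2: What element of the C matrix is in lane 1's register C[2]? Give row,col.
8,2

1: G=0,T=1
[2] (0+8,1*2+0) = (8,2)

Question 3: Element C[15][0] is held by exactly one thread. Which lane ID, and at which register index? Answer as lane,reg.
r=15->g=7,rb=1  c=0->t=0,b0=0
L=7*4+0=28  i=1*2+0=2

28,2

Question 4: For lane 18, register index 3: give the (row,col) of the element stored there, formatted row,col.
12,5

lane 18->18/4=4, 18 mod 4=2
i=3  r:4+8->12  c:2·2+1->5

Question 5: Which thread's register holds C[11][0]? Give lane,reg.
r: 11->gid=3,r8=1  c: 0->tid=0,i&1=0
L=3*4+0=12  i=1*2+0=2

12,2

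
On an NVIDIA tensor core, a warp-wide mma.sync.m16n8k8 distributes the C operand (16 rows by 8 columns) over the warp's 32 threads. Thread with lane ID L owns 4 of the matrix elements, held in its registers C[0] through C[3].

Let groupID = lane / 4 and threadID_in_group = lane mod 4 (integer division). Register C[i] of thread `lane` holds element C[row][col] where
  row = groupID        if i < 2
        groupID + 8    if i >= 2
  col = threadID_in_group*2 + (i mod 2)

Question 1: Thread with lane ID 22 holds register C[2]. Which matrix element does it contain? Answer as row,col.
lane 22→22/4=5, 22 mod 4=2
i=2  r:5+8→13  c:2·2+0→4

13,4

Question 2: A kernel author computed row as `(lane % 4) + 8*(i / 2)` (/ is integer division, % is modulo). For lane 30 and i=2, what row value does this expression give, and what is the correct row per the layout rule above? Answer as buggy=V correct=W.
buggy=10 correct=15

`(lane % 4) + 8*(i / 2)`[30,2]->10
lane 30->30/4=7, 30 mod 4=2
i=2  r:7+8->15  c:2·2+0->4
row: 10 vs 15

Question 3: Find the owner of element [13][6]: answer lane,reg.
r=13→G=5,rhi=1  c=6→T=3,p=0
L=5*4+3=23  i=1*2+0=2

23,2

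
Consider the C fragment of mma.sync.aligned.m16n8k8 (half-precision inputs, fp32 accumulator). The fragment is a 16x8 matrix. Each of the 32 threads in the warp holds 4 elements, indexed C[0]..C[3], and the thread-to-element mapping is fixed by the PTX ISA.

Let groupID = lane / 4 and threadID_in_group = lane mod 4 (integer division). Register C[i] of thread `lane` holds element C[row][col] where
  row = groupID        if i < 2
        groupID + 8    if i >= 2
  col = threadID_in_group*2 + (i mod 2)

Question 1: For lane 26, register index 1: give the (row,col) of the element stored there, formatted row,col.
lane 26: gid=6 (26/4), tid=2 (26%4)
i=1: r=6+0=6, c=2*2+1=5

6,5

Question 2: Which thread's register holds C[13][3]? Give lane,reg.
21,3

r: 13->gid=5,r8=1  c: 3->tid=1,i&1=1
L=5*4+1=21  i=1*2+1=3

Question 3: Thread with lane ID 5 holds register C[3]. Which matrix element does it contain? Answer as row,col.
9,3

lane 5: grp=1 (5/4), tig=1 (5%4)
i=3: r=1+8=9, c=1*2+1=3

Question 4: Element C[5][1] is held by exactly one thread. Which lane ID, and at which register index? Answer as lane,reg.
r=5->g=5,rb=0  c=1->t=0,b0=1
L=5*4+0=20  i=0*2+1=1

20,1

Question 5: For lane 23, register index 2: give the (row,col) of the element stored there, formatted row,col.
L=23→G=23>>2=5, T=23&3=3
[2]→row 5+8=13  col 3·2+0=6

13,6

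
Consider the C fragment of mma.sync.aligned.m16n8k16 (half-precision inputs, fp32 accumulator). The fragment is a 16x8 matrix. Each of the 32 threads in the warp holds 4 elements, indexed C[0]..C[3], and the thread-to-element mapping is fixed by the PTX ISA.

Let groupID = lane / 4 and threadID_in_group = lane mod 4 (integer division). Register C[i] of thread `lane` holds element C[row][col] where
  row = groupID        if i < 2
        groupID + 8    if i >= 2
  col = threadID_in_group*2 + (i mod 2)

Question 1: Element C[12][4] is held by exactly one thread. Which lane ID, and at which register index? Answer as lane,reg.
r=12→G=4,rhi=1  c=4→T=2,p=0
L=4*4+2=18  i=1*2+0=2

18,2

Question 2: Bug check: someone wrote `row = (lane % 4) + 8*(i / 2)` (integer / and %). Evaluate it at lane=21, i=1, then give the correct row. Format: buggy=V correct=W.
buggy=1 correct=5

`(lane % 4) + 8*(i / 2)`[21,1]→1
21: G=5,T=1
[1] (5+0,1*2+1) = (5,3)
row: 1 vs 5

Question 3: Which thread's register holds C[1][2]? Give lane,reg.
5,0

r: 1->gid=1,r8=0  c: 2->tid=1,i&1=0
L=1*4+1=5  i=0*2+0=0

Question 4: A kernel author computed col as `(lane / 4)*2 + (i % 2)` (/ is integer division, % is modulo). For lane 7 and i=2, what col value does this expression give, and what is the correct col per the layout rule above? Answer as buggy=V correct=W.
buggy=2 correct=6

`(lane / 4)*2 + (i % 2)`[7,2]⇒2
lane 7⇒7/4=1, 7 mod 4=3
i=2  r:1+8⇒9  c:2·3+0⇒6
col: 2 vs 6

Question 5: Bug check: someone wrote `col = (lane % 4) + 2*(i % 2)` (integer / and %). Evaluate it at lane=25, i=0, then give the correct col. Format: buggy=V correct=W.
buggy=1 correct=2

`(lane % 4) + 2*(i % 2)`[25,0]=>1
lane 25: grp=6 (25/4), tig=1 (25%4)
i=0: r=6+0=6, c=1*2+0=2
col: 1 vs 2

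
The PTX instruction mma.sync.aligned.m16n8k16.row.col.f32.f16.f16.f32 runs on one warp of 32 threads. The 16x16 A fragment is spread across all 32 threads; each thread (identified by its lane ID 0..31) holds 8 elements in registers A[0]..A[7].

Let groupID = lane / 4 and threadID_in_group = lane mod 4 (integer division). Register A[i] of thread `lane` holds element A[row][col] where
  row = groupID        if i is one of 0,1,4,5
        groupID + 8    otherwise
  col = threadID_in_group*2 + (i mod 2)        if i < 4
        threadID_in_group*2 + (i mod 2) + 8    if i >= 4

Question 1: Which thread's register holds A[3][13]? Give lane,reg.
r=3->g=3,rb=0  c=13->cb=1,t=2,b0=1
L=3*4+2=14  i=1*4+0*2+1=5

14,5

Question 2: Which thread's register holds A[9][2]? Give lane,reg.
5,2

r=9→G=1,rhi=1  c=2→chi=0,T=1,p=0
L=1*4+1=5  i=0*4+1*2+0=2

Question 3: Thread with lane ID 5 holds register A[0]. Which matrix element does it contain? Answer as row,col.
L=5->g=5>>2=1, t=5&3=1
[0]->row 1+0=1  col 1·2+0+0=2

1,2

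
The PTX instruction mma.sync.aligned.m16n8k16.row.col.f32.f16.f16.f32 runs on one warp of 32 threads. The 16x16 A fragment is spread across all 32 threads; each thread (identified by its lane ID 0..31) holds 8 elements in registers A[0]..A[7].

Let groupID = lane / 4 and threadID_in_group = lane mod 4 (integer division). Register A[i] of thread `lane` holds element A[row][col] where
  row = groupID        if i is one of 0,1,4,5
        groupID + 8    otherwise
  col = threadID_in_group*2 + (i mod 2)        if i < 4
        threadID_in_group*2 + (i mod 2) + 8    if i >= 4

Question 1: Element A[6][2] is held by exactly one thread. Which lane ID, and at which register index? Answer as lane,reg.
r:6=>grp=6,rB=0  c:2=>cB=0,tig=1,lo=0
L=6*4+1=25  i=0*4+0*2+0=0

25,0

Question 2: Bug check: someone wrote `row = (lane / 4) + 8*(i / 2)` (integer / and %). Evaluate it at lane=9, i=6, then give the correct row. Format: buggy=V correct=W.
buggy=26 correct=10

`(lane / 4) + 8*(i / 2)`[9,6]=>26
9: grp=2,tig=1
[6] (2+8,1*2+0+8) = (10,10)
row: 26 vs 10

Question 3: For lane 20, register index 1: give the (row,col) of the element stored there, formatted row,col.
5,1

lane 20⇒20/4=5, 20 mod 4=0
i=1  r:5+0⇒5  c:2·0+1+0⇒1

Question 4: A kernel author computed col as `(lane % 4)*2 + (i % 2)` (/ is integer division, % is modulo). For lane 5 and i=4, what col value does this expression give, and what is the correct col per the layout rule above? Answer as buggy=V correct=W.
buggy=2 correct=10

`(lane % 4)*2 + (i % 2)`[5,4]→2
5: G=1,T=1
[4] (1+0,1*2+0+8) = (1,10)
col: 2 vs 10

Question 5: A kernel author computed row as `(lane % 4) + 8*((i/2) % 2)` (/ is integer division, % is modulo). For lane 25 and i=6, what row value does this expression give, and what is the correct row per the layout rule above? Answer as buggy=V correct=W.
buggy=9 correct=14

`(lane % 4) + 8*((i/2) % 2)`[25,6]→9
lane 25: G=6 (25/4), T=1 (25%4)
i=6: r=6+8=14, c=1*2+0+8=10
row: 9 vs 14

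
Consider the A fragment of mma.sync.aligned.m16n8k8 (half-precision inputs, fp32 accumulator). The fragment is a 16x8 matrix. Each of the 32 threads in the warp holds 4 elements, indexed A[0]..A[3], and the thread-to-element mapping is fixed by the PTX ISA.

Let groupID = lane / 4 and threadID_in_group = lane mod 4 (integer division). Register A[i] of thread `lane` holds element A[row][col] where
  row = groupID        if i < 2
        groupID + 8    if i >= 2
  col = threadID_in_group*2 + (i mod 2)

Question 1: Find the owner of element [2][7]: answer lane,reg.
r: 2->gid=2,r8=0  c: 7->tid=3,i&1=1
L=2*4+3=11  i=0*2+1=1

11,1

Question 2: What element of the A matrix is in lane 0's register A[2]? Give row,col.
lane 0→0/4=0, 0 mod 4=0
i=2  r:0+8→8  c:2·0+0→0

8,0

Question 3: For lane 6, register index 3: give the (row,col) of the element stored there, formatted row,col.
9,5

L=6->gid=6>>2=1, tid=6&3=2
[3]->row 1+8=9  col 2·2+1=5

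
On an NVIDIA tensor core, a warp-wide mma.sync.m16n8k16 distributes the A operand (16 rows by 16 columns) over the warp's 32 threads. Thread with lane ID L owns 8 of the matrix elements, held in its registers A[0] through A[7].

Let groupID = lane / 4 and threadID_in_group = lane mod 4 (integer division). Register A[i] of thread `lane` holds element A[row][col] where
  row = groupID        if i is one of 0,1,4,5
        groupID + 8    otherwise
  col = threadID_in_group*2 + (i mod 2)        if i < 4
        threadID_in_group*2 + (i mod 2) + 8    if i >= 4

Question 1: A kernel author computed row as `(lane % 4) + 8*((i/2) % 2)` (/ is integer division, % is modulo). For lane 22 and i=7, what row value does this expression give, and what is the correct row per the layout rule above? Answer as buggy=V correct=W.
`(lane % 4) + 8*((i/2) % 2)`[22,7]=>10
L=22=>grp=22>>2=5, tig=22&3=2
[7]=>row 5+8=13  col 2·2+1+8=13
row: 10 vs 13

buggy=10 correct=13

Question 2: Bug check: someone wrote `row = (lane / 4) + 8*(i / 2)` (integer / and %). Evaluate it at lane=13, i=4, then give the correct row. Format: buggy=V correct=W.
`(lane / 4) + 8*(i / 2)`[13,4]→19
13: G=3,T=1
[4] (3+0,1*2+0+8) = (3,10)
row: 19 vs 3

buggy=19 correct=3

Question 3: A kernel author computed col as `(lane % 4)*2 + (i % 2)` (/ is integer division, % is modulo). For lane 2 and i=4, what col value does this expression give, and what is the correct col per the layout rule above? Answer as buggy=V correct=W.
`(lane % 4)*2 + (i % 2)`[2,4]->4
lane 2->2/4=0, 2 mod 4=2
i=4  r:0+0->0  c:2·2+0+8->12
col: 4 vs 12

buggy=4 correct=12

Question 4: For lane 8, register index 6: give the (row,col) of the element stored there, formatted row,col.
10,8

L=8->g=8>>2=2, t=8&3=0
[6]->row 2+8=10  col 0·2+0+8=8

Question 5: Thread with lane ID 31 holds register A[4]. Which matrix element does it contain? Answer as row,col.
7,14

lane 31->31/4=7, 31 mod 4=3
i=4  r:7+0->7  c:2·3+0+8->14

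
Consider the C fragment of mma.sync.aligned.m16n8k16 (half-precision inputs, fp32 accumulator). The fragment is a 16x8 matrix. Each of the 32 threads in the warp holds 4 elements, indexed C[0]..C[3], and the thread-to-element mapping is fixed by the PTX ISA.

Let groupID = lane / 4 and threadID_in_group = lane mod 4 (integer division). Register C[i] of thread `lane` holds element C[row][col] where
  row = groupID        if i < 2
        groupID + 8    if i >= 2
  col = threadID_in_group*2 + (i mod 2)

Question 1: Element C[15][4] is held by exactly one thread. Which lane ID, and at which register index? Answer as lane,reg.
30,2

r:15=>grp=7,rB=1  c:4=>tig=2,lo=0
L=7*4+2=30  i=1*2+0=2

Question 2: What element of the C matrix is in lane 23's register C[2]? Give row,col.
lane 23: G=5 (23/4), T=3 (23%4)
i=2: r=5+8=13, c=3*2+0=6

13,6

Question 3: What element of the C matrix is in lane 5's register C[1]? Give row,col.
1,3

lane 5: G=1 (5/4), T=1 (5%4)
i=1: r=1+0=1, c=1*2+1=3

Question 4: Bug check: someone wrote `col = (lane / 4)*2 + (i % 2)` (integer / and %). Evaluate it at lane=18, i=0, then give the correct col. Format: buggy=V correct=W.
`(lane / 4)*2 + (i % 2)`[18,0]→8
lane 18→18/4=4, 18 mod 4=2
i=0  r:4+0→4  c:2·2+0→4
col: 8 vs 4

buggy=8 correct=4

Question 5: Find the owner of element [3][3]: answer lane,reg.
r=3⇒gr=3,Rb=0  c=3⇒th=1,odd=1
L=3*4+1=13  i=0*2+1=1

13,1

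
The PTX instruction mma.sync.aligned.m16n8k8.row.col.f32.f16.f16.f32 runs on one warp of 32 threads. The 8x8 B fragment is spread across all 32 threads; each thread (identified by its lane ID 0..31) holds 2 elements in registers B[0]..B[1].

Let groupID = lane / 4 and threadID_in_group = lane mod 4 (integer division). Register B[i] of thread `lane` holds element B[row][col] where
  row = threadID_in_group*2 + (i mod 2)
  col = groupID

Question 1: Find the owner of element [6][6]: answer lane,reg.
c: 6->gid=6  r: 6->tid=3,i&1=0
L=6*4+3=27  i=0=0

27,0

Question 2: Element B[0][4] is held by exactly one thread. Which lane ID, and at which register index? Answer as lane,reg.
c=4->g=4  r=0->t=0,b0=0
L=4*4+0=16  i=0=0

16,0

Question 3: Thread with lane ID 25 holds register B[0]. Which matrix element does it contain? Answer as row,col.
lane 25: gid=6 (25/4), tid=1 (25%4)
i=0: r=1*2+0=2, c=gid=6

2,6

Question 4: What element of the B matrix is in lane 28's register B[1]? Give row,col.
1,7

28: G=7,T=0
[1] (0*2+1,7) = (1,7)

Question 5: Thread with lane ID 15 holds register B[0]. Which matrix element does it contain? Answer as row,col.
lane 15: gid=3 (15/4), tid=3 (15%4)
i=0: r=3*2+0=6, c=gid=3

6,3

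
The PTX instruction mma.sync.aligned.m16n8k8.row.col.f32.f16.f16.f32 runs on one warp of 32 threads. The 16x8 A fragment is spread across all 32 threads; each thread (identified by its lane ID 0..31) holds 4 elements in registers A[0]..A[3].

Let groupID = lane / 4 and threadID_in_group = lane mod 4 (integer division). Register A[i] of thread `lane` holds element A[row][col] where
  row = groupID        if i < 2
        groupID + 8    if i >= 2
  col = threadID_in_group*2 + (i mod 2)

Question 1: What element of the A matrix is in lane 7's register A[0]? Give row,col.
lane 7⇒7/4=1, 7 mod 4=3
i=0  r:1+0⇒1  c:2·3+0⇒6

1,6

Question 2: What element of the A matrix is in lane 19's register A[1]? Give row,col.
4,7

lane 19: g=4 (19/4), t=3 (19%4)
i=1: r=4+0=4, c=3*2+1=7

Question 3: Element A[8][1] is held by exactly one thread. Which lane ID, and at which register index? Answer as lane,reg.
r:8=>grp=0,rB=1  c:1=>tig=0,lo=1
L=0*4+0=0  i=1*2+1=3

0,3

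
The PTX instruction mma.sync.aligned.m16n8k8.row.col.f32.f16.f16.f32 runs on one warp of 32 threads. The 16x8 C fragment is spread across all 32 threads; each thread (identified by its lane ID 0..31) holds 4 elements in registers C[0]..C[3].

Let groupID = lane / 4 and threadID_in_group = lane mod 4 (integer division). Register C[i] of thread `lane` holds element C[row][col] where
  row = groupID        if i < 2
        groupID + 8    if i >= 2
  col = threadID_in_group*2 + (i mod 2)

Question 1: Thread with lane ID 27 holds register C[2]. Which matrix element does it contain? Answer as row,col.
lane 27->27/4=6, 27 mod 4=3
i=2  r:6+8->14  c:2·3+0->6

14,6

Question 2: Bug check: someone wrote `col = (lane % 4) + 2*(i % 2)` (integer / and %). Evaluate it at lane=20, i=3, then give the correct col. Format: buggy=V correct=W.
`(lane % 4) + 2*(i % 2)`[20,3]->2
lane 20: gid=5 (20/4), tid=0 (20%4)
i=3: r=5+8=13, c=0*2+1=1
col: 2 vs 1

buggy=2 correct=1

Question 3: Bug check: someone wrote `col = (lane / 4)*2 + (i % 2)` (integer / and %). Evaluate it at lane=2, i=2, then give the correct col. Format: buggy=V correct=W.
`(lane / 4)*2 + (i % 2)`[2,2]→0
2: G=0,T=2
[2] (0+8,2*2+0) = (8,4)
col: 0 vs 4

buggy=0 correct=4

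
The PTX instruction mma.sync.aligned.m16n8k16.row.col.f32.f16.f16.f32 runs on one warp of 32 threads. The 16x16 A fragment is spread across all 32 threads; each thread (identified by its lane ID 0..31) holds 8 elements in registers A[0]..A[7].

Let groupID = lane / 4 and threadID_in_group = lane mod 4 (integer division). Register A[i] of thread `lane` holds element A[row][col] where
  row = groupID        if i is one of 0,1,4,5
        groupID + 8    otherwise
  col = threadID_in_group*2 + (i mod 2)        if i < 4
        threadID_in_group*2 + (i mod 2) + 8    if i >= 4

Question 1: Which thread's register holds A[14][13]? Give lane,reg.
26,7

r:14=>grp=6,rB=1  c:13=>cB=1,tig=2,lo=1
L=6*4+2=26  i=1*4+1*2+1=7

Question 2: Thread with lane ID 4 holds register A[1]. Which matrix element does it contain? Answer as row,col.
4: G=1,T=0
[1] (1+0,0*2+1+0) = (1,1)

1,1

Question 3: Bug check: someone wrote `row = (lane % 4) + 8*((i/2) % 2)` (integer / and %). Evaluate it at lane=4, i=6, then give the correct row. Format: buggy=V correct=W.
buggy=8 correct=9

`(lane % 4) + 8*((i/2) % 2)`[4,6]=>8
4: grp=1,tig=0
[6] (1+8,0*2+0+8) = (9,8)
row: 8 vs 9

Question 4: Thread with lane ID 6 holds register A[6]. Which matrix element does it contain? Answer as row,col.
9,12

lane 6->6/4=1, 6 mod 4=2
i=6  r:1+8->9  c:2·2+0+8->12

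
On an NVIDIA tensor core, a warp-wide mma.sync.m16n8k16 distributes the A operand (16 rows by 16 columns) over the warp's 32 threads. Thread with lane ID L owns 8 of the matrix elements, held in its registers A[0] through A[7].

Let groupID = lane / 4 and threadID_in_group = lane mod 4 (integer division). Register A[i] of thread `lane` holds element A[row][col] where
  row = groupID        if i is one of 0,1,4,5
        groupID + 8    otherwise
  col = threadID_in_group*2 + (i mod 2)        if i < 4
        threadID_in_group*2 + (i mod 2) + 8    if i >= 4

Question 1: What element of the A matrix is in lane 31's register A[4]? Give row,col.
31: G=7,T=3
[4] (7+0,3*2+0+8) = (7,14)

7,14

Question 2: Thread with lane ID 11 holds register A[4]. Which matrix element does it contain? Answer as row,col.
2,14

L=11→G=11>>2=2, T=11&3=3
[4]→row 2+0=2  col 3·2+0+8=14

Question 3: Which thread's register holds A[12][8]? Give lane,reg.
16,6

r=12->g=4,rb=1  c=8->cb=1,t=0,b0=0
L=4*4+0=16  i=1*4+1*2+0=6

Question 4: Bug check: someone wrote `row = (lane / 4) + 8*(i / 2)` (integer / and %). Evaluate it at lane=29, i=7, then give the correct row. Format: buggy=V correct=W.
`(lane / 4) + 8*(i / 2)`[29,7]→31
lane 29→29/4=7, 29 mod 4=1
i=7  r:7+8→15  c:2·1+1+8→11
row: 31 vs 15

buggy=31 correct=15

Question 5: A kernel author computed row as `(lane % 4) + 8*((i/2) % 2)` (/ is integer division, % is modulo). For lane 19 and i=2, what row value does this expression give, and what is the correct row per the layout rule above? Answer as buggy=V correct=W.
buggy=11 correct=12

`(lane % 4) + 8*((i/2) % 2)`[19,2]->11
lane 19: gid=4 (19/4), tid=3 (19%4)
i=2: r=4+8=12, c=3*2+0+0=6
row: 11 vs 12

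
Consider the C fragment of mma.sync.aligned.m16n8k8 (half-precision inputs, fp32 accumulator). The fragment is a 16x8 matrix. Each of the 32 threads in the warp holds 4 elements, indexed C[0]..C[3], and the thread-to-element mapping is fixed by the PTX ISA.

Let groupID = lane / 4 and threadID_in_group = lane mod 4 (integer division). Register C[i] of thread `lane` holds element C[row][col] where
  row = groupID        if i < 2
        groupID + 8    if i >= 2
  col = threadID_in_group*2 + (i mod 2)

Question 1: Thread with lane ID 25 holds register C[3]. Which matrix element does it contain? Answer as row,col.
lane 25: grp=6 (25/4), tig=1 (25%4)
i=3: r=6+8=14, c=1*2+1=3

14,3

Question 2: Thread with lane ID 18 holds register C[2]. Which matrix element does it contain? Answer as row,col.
lane 18: G=4 (18/4), T=2 (18%4)
i=2: r=4+8=12, c=2*2+0=4

12,4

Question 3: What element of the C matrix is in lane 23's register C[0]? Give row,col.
5,6

lane 23→23/4=5, 23 mod 4=3
i=0  r:5+0→5  c:2·3+0→6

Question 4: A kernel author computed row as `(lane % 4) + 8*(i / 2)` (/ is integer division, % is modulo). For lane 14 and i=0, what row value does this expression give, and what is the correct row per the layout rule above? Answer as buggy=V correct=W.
buggy=2 correct=3

`(lane % 4) + 8*(i / 2)`[14,0]→2
lane 14→14/4=3, 14 mod 4=2
i=0  r:3+0→3  c:2·2+0→4
row: 2 vs 3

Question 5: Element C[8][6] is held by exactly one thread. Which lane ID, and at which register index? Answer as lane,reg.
3,2

r=8→G=0,rhi=1  c=6→T=3,p=0
L=0*4+3=3  i=1*2+0=2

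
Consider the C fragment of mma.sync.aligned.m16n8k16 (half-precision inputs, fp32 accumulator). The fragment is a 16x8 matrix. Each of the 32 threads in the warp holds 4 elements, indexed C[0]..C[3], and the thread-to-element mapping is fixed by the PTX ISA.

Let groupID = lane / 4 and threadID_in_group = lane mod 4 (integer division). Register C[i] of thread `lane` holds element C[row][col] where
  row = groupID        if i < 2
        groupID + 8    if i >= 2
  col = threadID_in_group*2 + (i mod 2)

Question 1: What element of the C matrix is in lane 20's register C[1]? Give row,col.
20: grp=5,tig=0
[1] (5+0,0*2+1) = (5,1)

5,1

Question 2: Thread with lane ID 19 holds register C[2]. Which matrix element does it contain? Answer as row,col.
12,6

19: gr=4,th=3
[2] (4+8,3*2+0) = (12,6)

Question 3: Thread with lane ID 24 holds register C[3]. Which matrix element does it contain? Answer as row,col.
24: gid=6,tid=0
[3] (6+8,0*2+1) = (14,1)

14,1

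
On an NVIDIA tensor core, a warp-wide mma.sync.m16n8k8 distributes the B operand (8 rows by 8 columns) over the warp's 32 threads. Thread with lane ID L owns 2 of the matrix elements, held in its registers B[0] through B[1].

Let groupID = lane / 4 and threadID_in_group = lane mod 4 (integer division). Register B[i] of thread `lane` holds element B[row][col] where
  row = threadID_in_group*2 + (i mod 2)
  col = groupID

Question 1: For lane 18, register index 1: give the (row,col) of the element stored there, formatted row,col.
5,4

18: g=4,t=2
[1] (2*2+1,4) = (5,4)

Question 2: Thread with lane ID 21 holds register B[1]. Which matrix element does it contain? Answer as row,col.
3,5

21: grp=5,tig=1
[1] (1*2+1,5) = (3,5)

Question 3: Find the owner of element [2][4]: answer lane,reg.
c=4→G=4  r=2→T=1,p=0
L=4*4+1=17  i=0=0

17,0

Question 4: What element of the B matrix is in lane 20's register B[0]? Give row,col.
lane 20=>20/4=5, 20 mod 4=0
i=0  r:2·0+0=>0  c:5

0,5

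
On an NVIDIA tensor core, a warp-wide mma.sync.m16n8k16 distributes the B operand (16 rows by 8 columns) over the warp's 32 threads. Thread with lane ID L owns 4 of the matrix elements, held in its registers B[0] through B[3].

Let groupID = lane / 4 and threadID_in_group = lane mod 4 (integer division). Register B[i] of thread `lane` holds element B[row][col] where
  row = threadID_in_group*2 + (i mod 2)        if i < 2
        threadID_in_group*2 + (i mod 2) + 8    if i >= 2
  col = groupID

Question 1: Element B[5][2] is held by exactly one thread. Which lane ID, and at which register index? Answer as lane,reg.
c=2->g=2  r=5->rb=0,t=2,b0=1
L=2*4+2=10  i=0*2+1=1

10,1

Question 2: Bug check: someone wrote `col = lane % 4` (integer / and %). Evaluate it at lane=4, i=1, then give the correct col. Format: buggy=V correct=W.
buggy=0 correct=1

`lane % 4`[4,1]→0
4: G=1,T=0
[1] (0*2+1+0,1) = (1,1)
col: 0 vs 1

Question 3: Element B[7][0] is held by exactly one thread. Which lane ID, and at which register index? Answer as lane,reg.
c=0→G=0  r=7→rhi=0,T=3,p=1
L=0*4+3=3  i=0*2+1=1

3,1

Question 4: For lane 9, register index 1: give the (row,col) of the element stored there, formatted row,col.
3,2

lane 9=>9/4=2, 9 mod 4=1
i=1  r:2·1+1+0=>3  c:2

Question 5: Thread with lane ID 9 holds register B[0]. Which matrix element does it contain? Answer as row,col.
2,2

lane 9: gr=2 (9/4), th=1 (9%4)
i=0: r=1*2+0+0=2, c=gr=2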